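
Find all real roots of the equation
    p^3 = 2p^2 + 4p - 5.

Rearrange: p^3 - 2p^2 - 4p + 5 = 0.
Possible rational roots are divisors of 5. Testing p = 1 gives 0, so (p - 1) is a factor.
Divide: p^3 - 2p^2 - 4p + 5 = (p - 1)(p^2 - p - 5).
Apply the quadratic formula to p^2 - p - 5 = 0: p = (1 +/- sqrt(21))/2, i.e. p ~= 2.7913 or p ~= -1.7913.

p = -1.7913 or p = 1 or p = 2.7913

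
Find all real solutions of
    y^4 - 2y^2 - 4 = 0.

Let u = y^2. The equation becomes u^2 - 2u - 4 = 0.
By the quadratic formula, u = 1 + sqrt(5) or u = 1 - sqrt(5).
y^2 = 1 + sqrt(5) gives y = +/-sqrt(1 + sqrt(5)) ~= +/-1.7989.
y^2 = 1 - sqrt(5) < 0 has no real solution.

y = -1.7989 or y = 1.7989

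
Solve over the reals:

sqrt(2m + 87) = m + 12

m = -3

Square both sides: 2m + 87 = (m + 12)^2.
Expand and rearrange: m^2 + 22m + 57 = 0.
Solving gives m = -3 or m = -19.
Check each candidate in the original equation:
  m = -3: sqrt(81) = 9, while m + 12 = 9 — valid.
  m = -19: sqrt(49) = 7, while m + 12 = -7 — extraneous.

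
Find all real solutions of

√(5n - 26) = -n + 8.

Square both sides: 5n - 26 = (-n + 8)².
Expand and rearrange: n² - 21n + 90 = 0.
Solving gives n = 15 or n = 6.
Check each candidate in the original equation:
  n = 15: √(49) = 7, while -n + 8 = -7 — extraneous.
  n = 6: √(4) = 2, while -n + 8 = 2 — valid.

n = 6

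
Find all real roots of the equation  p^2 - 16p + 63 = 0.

Factor: (p - 7)(p - 9) = 0.
So p = 7 or p = 9.

p = 7 or p = 9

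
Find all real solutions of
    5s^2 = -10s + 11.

Rearrange to standard form: 5s^2 + 10s - 11 = 0.
Discriminant: (10)^2 - 4*5*(-11) = 320.
Quadratic formula: s = (-10 +/- sqrt(320)) / 10.
So s = -1 + 4*sqrt(5)/5 ~= 0.7889 or s = -4*sqrt(5)/5 - 1 ~= -2.7889.

s = -2.7889 or s = 0.7889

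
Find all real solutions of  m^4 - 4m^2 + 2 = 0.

m = -1.8478 or m = -0.7654 or m = 0.7654 or m = 1.8478

Let u = m^2. The equation becomes u^2 - 4u + 2 = 0.
By the quadratic formula, u = sqrt(2) + 2 or u = 2 - sqrt(2).
m^2 = sqrt(2) + 2 gives m = +/-sqrt(sqrt(2) + 2) ~= +/-1.8478.
m^2 = 2 - sqrt(2) gives m = +/-sqrt(2 - sqrt(2)) ~= +/-0.7654.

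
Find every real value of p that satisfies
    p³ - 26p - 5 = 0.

p = -5 or p = -0.1926 or p = 5.1926

Possible rational roots are divisors of -5. Testing p = -5 gives 0, so (p + 5) is a factor.
Divide: p³ - 26p - 5 = (p + 5)(p² - 5p - 1).
Apply the quadratic formula to p² - 5p - 1 = 0: p = (5 ± √29)/2, i.e. p ≈ 5.1926 or p ≈ -0.1926.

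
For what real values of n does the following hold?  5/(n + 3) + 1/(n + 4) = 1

n = -3.8541 or n = 2.8541

Multiply both sides by (n + 3)(n + 4):
5(n + 4) + (n + 3) = (n + 3)(n + 4).
Expand and collect terms: n² + n - 11 = 0.
By the quadratic formula, n = (-1 ± √45) / 2, so n ≈ 2.8541 or n ≈ -3.8541.
Neither value makes a denominator zero (n ≠ -3, n ≠ -4), so both are valid.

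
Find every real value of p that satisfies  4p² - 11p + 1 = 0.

Discriminant: (-11)² − 4·4·1 = 105.
Quadratic formula: p = (11 ± √105) / 8.
So p = √(105)/8 + 11/8 ≈ 2.6559 or p = 11/8 - √(105)/8 ≈ 0.0941.

p = 0.0941 or p = 2.6559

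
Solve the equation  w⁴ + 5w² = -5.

No real solutions.

Let u = w². The equation becomes u² + 5u + 5 = 0.
By the quadratic formula, u = -5/2 + √(5)/2 or u = -5/2 - √(5)/2.
w² = -5/2 + √(5)/2 < 0 has no real solution.
w² = -5/2 - √(5)/2 < 0 has no real solution.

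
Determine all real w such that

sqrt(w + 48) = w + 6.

Square both sides: w + 48 = (w + 6)^2.
Expand and rearrange: w^2 + 11w - 12 = 0.
Solving gives w = 1 or w = -12.
Check each candidate in the original equation:
  w = 1: sqrt(49) = 7, while w + 6 = 7 — valid.
  w = -12: sqrt(36) = 6, while w + 6 = -6 — extraneous.

w = 1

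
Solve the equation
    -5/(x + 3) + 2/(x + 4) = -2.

Multiply both sides by (x + 3)(x + 4):
-5(x + 4) + 2(x + 3) = -2(x + 3)(x + 4).
Expand and collect terms: -2x^2 - 11x - 10 = 0.
By the quadratic formula, x = (11 +/- sqrt(41)) / -4, so x ~= -4.3508 or x ~= -1.1492.
Neither value makes a denominator zero (x != -3, x != -4), so both are valid.

x = -4.3508 or x = -1.1492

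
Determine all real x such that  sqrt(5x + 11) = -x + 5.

Square both sides: 5x + 11 = (-x + 5)^2.
Expand and rearrange: x^2 - 15x + 14 = 0.
Solving gives x = 14 or x = 1.
Check each candidate in the original equation:
  x = 14: sqrt(81) = 9, while -x + 5 = -9 — extraneous.
  x = 1: sqrt(16) = 4, while -x + 5 = 4 — valid.

x = 1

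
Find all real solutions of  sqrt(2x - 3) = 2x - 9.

Square both sides: 2x - 3 = (2x - 9)^2.
Expand and rearrange: 4x^2 - 38x + 84 = 0.
Solving gives x = 6 or x = 3.5.
Check each candidate in the original equation:
  x = 6: sqrt(9) = 3, while 2x - 9 = 3 — valid.
  x = 3.5: sqrt(4) = 2, while 2x - 9 = -2 — extraneous.

x = 6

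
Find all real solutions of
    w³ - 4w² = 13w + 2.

w = -2 or w = -0.1623 or w = 6.1623

Rearrange: w³ - 4w² - 13w - 2 = 0.
Possible rational roots are divisors of -2. Testing w = -2 gives 0, so (w + 2) is a factor.
Divide: w³ - 4w² - 13w - 2 = (w + 2)(w² - 6w - 1).
Apply the quadratic formula to w² - 6w - 1 = 0: w = (6 ± √40)/2, i.e. w ≈ 6.1623 or w ≈ -0.1623.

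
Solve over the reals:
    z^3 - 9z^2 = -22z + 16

Rearrange: z^3 - 9z^2 + 22z - 16 = 0.
Possible rational roots are divisors of -16. Testing z = 2 gives 0, so (z - 2) is a factor.
Divide: z^3 - 9z^2 + 22z - 16 = (z - 2)(z^2 - 7z + 8).
Apply the quadratic formula to z^2 - 7z + 8 = 0: z = (7 +/- sqrt(17))/2, i.e. z ~= 5.5616 or z ~= 1.4384.

z = 1.4384 or z = 2 or z = 5.5616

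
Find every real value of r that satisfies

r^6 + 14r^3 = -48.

r = -2 or r = -1.8171

Let u = r^3. The equation becomes u^2 + 14u + 48 = 0.
Factor: (u + 6)(u + 8) = 0, so u = -6 or u = -8.
r^3 = -6 gives r = -(6)^(1/3) ~= -1.8171.
r^3 = -8 gives r = -2.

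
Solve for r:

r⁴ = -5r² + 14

r = -1.4142 or r = 1.4142

Let u = r². The equation becomes u² + 5u - 14 = 0.
Factor: (u - 2)(u + 7) = 0, so u = 2 or u = -7.
r² = 2 gives r = ±√(2) ≈ ±1.4142.
r² = -7 < 0 has no real solution.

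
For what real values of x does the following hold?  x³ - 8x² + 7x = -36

x = -1.6056 or x = 4 or x = 5.6056

Rearrange: x³ - 8x² + 7x + 36 = 0.
Possible rational roots are divisors of 36. Testing x = 4 gives 0, so (x - 4) is a factor.
Divide: x³ - 8x² + 7x + 36 = (x - 4)(x² - 4x - 9).
Apply the quadratic formula to x² - 4x - 9 = 0: x = (4 ± √52)/2, i.e. x ≈ 5.6056 or x ≈ -1.6056.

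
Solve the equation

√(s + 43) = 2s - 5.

Square both sides: s + 43 = (2s - 5)².
Expand and rearrange: 4s² - 21s - 18 = 0.
Solving gives s = 6 or s = -0.75.
Check each candidate in the original equation:
  s = 6: √(49) = 7, while 2s - 5 = 7 — valid.
  s = -0.75: √(42.25) = 6.5, while 2s - 5 = -6.5 — extraneous.

s = 6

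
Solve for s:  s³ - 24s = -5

Rearrange: s³ - 24s + 5 = 0.
Possible rational roots are divisors of 5. Testing s = -5 gives 0, so (s + 5) is a factor.
Divide: s³ - 24s + 5 = (s + 5)(s² - 5s + 1).
Apply the quadratic formula to s² - 5s + 1 = 0: s = (5 ± √21)/2, i.e. s ≈ 4.7913 or s ≈ 0.2087.

s = -5 or s = 0.2087 or s = 4.7913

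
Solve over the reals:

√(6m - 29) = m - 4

Square both sides: 6m - 29 = (m - 4)².
Expand and rearrange: m² - 14m + 45 = 0.
Solving gives m = 9 or m = 5.
Check each candidate in the original equation:
  m = 9: √(25) = 5, while m - 4 = 5 — valid.
  m = 5: √(1) = 1, while m - 4 = 1 — valid.

m = 5 or m = 9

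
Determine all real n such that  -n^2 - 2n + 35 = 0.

n = -7 or n = 5

Factor: -1(n - 5)(n + 7) = 0.
So n = 5 or n = -7.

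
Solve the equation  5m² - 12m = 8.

m = -0.5436 or m = 2.9436

Rearrange to standard form: 5m² - 12m - 8 = 0.
Discriminant: (-12)² − 4·5·(-8) = 304.
Quadratic formula: m = (12 ± √304) / 10.
So m = 6/5 + 2·√(19)/5 ≈ 2.9436 or m = 6/5 - 2·√(19)/5 ≈ -0.5436.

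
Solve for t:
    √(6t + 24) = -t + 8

t = 2

Square both sides: 6t + 24 = (-t + 8)².
Expand and rearrange: t² - 22t + 40 = 0.
Solving gives t = 20 or t = 2.
Check each candidate in the original equation:
  t = 20: √(144) = 12, while -t + 8 = -12 — extraneous.
  t = 2: √(36) = 6, while -t + 8 = 6 — valid.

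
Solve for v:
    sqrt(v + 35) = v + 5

v = 1

Square both sides: v + 35 = (v + 5)^2.
Expand and rearrange: v^2 + 9v - 10 = 0.
Solving gives v = 1 or v = -10.
Check each candidate in the original equation:
  v = 1: sqrt(36) = 6, while v + 5 = 6 — valid.
  v = -10: sqrt(25) = 5, while v + 5 = -5 — extraneous.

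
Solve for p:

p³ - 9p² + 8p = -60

Rearrange: p³ - 9p² + 8p + 60 = 0.
Possible rational roots are divisors of 60. Testing p = 5 gives 0, so (p - 5) is a factor.
Divide: p³ - 9p² + 8p + 60 = (p - 5)(p² - 4p - 12).
Factor the quadratic: p = 6 or p = -2.

p = -2 or p = 5 or p = 6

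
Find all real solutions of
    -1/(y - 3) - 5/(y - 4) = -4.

Multiply both sides by (y - 3)(y - 4):
-(y - 4) - 5(y - 3) = -4(y - 3)(y - 4).
Expand and collect terms: -4y^2 + 34y - 67 = 0.
By the quadratic formula, y = (-34 +/- sqrt(84)) / -8, so y ~= 3.1044 or y ~= 5.3956.
Neither value makes a denominator zero (y != 3, y != 4), so both are valid.

y = 3.1044 or y = 5.3956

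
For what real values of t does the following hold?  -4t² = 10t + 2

Rearrange to standard form: -4t² - 10t - 2 = 0.
Discriminant: (-10)² − 4·(-4)·(-2) = 68.
Quadratic formula: t = (10 ± √68) / (-8).
So t = -5/4 - √(17)/4 ≈ -2.2808 or t = -5/4 + √(17)/4 ≈ -0.2192.

t = -2.2808 or t = -0.2192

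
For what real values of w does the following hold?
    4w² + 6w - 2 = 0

w = -1.7808 or w = 0.2808

Discriminant: (6)² − 4·4·(-2) = 68.
Quadratic formula: w = (-6 ± √68) / 8.
So w = -3/4 + √(17)/4 ≈ 0.2808 or w = -√(17)/4 - 3/4 ≈ -1.7808.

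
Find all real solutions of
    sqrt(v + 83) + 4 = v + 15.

v = -2

Isolate the radical: sqrt(v + 83) = v + 11.
Square both sides: v + 83 = (v + 11)^2.
Expand and rearrange: v^2 + 21v + 38 = 0.
Solving gives v = -2 or v = -19.
Check each candidate in the original equation:
  v = -2: sqrt(81) = 9, while v + 11 = 9 — valid.
  v = -19: sqrt(64) = 8, while v + 11 = -8 — extraneous.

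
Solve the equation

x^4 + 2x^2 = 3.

Let u = x^2. The equation becomes u^2 + 2u - 3 = 0.
Factor: (u + 3)(u - 1) = 0, so u = -3 or u = 1.
x^2 = -3 < 0 has no real solution.
x^2 = 1 gives x = +/-1.

x = -1 or x = 1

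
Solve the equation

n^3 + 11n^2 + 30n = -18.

n = -7.1623 or n = -3 or n = -0.8377

Rearrange: n^3 + 11n^2 + 30n + 18 = 0.
Possible rational roots are divisors of 18. Testing n = -3 gives 0, so (n + 3) is a factor.
Divide: n^3 + 11n^2 + 30n + 18 = (n + 3)(n^2 + 8n + 6).
Apply the quadratic formula to n^2 + 8n + 6 = 0: n = (-8 +/- sqrt(40))/2, i.e. n ~= -0.8377 or n ~= -7.1623.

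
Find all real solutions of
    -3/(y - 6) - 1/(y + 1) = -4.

y = -0.7749 or y = 6.7749

Multiply both sides by (y - 6)(y + 1):
-3(y + 1) - (y - 6) = -4(y - 6)(y + 1).
Expand and collect terms: -4y^2 + 24y + 21 = 0.
By the quadratic formula, y = (-24 +/- sqrt(912)) / -8, so y ~= -0.7749 or y ~= 6.7749.
Neither value makes a denominator zero (y != 6, y != -1), so both are valid.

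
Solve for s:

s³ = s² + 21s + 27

s = -3 or s = -1.6056 or s = 5.6056

Rearrange: s³ - s² - 21s - 27 = 0.
Possible rational roots are divisors of -27. Testing s = -3 gives 0, so (s + 3) is a factor.
Divide: s³ - s² - 21s - 27 = (s + 3)(s² - 4s - 9).
Apply the quadratic formula to s² - 4s - 9 = 0: s = (4 ± √52)/2, i.e. s ≈ 5.6056 or s ≈ -1.6056.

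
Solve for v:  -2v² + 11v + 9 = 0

Discriminant: (11)² − 4·(-2)·9 = 193.
Quadratic formula: v = (-11 ± √193) / (-4).
So v = 11/4 - √(193)/4 ≈ -0.7231 or v = 11/4 + √(193)/4 ≈ 6.2231.

v = -0.7231 or v = 6.2231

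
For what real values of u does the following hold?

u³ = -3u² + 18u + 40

u = -5 or u = -2 or u = 4

Rearrange: u³ + 3u² - 18u - 40 = 0.
Possible rational roots are divisors of -40. Testing u = 4 gives 0, so (u - 4) is a factor.
Divide: u³ + 3u² - 18u - 40 = (u - 4)(u² + 7u + 10).
Factor the quadratic: u = -2 or u = -5.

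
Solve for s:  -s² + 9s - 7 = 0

Discriminant: (9)² − 4·(-1)·(-7) = 53.
Quadratic formula: s = (-9 ± √53) / (-2).
So s = 9/2 - √(53)/2 ≈ 0.8599 or s = √(53)/2 + 9/2 ≈ 8.1401.

s = 0.8599 or s = 8.1401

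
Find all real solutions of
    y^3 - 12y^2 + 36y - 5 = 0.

Possible rational roots are divisors of -5. Testing y = 5 gives 0, so (y - 5) is a factor.
Divide: y^3 - 12y^2 + 36y - 5 = (y - 5)(y^2 - 7y + 1).
Apply the quadratic formula to y^2 - 7y + 1 = 0: y = (7 +/- sqrt(45))/2, i.e. y ~= 6.8541 or y ~= 0.1459.

y = 0.1459 or y = 5 or y = 6.8541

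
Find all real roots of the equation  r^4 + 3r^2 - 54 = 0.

Let u = r^2. The equation becomes u^2 + 3u - 54 = 0.
Factor: (u + 9)(u - 6) = 0, so u = -9 or u = 6.
r^2 = -9 < 0 has no real solution.
r^2 = 6 gives r = +/-sqrt(6) ~= +/-2.4495.

r = -2.4495 or r = 2.4495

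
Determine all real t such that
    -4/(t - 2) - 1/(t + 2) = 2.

t = -2.8508 or t = 0.3508

Multiply both sides by (t - 2)(t + 2):
-4(t + 2) - (t - 2) = 2(t - 2)(t + 2).
Expand and collect terms: 2t² + 5t - 2 = 0.
By the quadratic formula, t = (-5 ± √41) / 4, so t ≈ 0.3508 or t ≈ -2.8508.
Neither value makes a denominator zero (t ≠ 2, t ≠ -2), so both are valid.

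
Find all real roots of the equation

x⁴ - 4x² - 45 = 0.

x = -3 or x = 3

Let u = x². The equation becomes u² - 4u - 45 = 0.
Factor: (u + 5)(u - 9) = 0, so u = -5 or u = 9.
x² = -5 < 0 has no real solution.
x² = 9 gives x = ±3.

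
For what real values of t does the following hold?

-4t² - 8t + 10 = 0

t = -2.8708 or t = 0.8708

Discriminant: (-8)² − 4·(-4)·10 = 224.
Quadratic formula: t = (8 ± √224) / (-8).
So t = -√(14)/2 - 1 ≈ -2.8708 or t = -1 + √(14)/2 ≈ 0.8708.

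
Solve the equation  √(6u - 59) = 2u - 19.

u = 10 or u = 10.5

Square both sides: 6u - 59 = (2u - 19)².
Expand and rearrange: 4u² - 82u + 420 = 0.
Solving gives u = 10.5 or u = 10.
Check each candidate in the original equation:
  u = 10.5: √(4) = 2, while 2u - 19 = 2 — valid.
  u = 10: √(1) = 1, while 2u - 19 = 1 — valid.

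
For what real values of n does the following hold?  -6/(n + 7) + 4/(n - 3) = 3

Multiply both sides by (n + 7)(n - 3):
-6(n - 3) + 4(n + 7) = 3(n + 7)(n - 3).
Expand and collect terms: 3n^2 + 14n - 109 = 0.
By the quadratic formula, n = (-14 +/- sqrt(1504)) / 6, so n ~= 4.1302 or n ~= -8.7969.
Neither value makes a denominator zero (n != -7, n != 3), so both are valid.

n = -8.7969 or n = 4.1302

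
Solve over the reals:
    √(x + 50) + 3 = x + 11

x = -1

Isolate the radical: √(x + 50) = x + 8.
Square both sides: x + 50 = (x + 8)².
Expand and rearrange: x² + 15x + 14 = 0.
Solving gives x = -1 or x = -14.
Check each candidate in the original equation:
  x = -1: √(49) = 7, while x + 8 = 7 — valid.
  x = -14: √(36) = 6, while x + 8 = -6 — extraneous.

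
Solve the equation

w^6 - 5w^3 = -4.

Let u = w^3. The equation becomes u^2 - 5u + 4 = 0.
Factor: (u - 1)(u - 4) = 0, so u = 1 or u = 4.
w^3 = 1 gives w = 1.
w^3 = 4 gives w = (4)^(1/3) ~= 1.5874.

w = 1 or w = 1.5874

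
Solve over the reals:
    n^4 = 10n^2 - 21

Let u = n^2. The equation becomes u^2 - 10u + 21 = 0.
Factor: (u - 3)(u - 7) = 0, so u = 3 or u = 7.
n^2 = 3 gives n = +/-sqrt(3) ~= +/-1.7321.
n^2 = 7 gives n = +/-sqrt(7) ~= +/-2.6458.

n = -2.6458 or n = -1.7321 or n = 1.7321 or n = 2.6458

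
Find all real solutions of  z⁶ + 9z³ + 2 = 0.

z = -2.0624 or z = -0.6109

Let u = z³. The equation becomes u² + 9u + 2 = 0.
By the quadratic formula, u = -9/2 + √(73)/2 or u = -9/2 - √(73)/2.
z³ = -9/2 + √(73)/2 gives z = -∛(9/2 - √(73)/2) ≈ -0.6109.
z³ = -9/2 - √(73)/2 gives z = -∛(√(73)/2 + 9/2) ≈ -2.0624.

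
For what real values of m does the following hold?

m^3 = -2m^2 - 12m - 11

m = -1

Rearrange: m^3 + 2m^2 + 12m + 11 = 0.
Possible rational roots are divisors of 11. Testing m = -1 gives 0, so (m + 1) is a factor.
Divide: m^3 + 2m^2 + 12m + 11 = (m + 1)(m^2 + m + 11).
The quadratic m^2 + m + 11 has discriminant -43 < 0, so no further real roots.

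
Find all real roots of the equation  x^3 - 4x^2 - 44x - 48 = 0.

Possible rational roots are divisors of -48. Testing x = -4 gives 0, so (x + 4) is a factor.
Divide: x^3 - 4x^2 - 44x - 48 = (x + 4)(x^2 - 8x - 12).
Apply the quadratic formula to x^2 - 8x - 12 = 0: x = (8 +/- sqrt(112))/2, i.e. x ~= 9.2915 or x ~= -1.2915.

x = -4 or x = -1.2915 or x = 9.2915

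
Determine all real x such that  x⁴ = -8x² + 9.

Let u = x². The equation becomes u² + 8u - 9 = 0.
Factor: (u + 9)(u - 1) = 0, so u = -9 or u = 1.
x² = -9 < 0 has no real solution.
x² = 1 gives x = ±1.

x = -1 or x = 1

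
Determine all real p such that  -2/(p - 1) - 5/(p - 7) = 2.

Multiply both sides by (p - 1)(p - 7):
-2(p - 7) - 5(p - 1) = 2(p - 1)(p - 7).
Expand and collect terms: 2p^2 - 9p - 5 = 0.
Factor or apply the quadratic formula: p = 5 or p = -0.5.
Neither value makes a denominator zero (p != 1, p != 7), so both are valid.

p = -0.5 or p = 5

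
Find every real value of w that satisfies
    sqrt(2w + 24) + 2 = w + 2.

Isolate the radical: sqrt(2w + 24) = w.
Square both sides: 2w + 24 = (w)^2.
Expand and rearrange: w^2 - 2w - 24 = 0.
Solving gives w = 6 or w = -4.
Check each candidate in the original equation:
  w = 6: sqrt(36) = 6, while w = 6 — valid.
  w = -4: sqrt(16) = 4, while w = -4 — extraneous.

w = 6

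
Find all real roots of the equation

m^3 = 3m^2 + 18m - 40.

Rearrange: m^3 - 3m^2 - 18m + 40 = 0.
Possible rational roots are divisors of 40. Testing m = 5 gives 0, so (m - 5) is a factor.
Divide: m^3 - 3m^2 - 18m + 40 = (m - 5)(m^2 + 2m - 8).
Factor the quadratic: m = 2 or m = -4.

m = -4 or m = 2 or m = 5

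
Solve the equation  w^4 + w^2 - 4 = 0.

w = -1.2496 or w = 1.2496

Let u = w^2. The equation becomes u^2 + u - 4 = 0.
By the quadratic formula, u = -1/2 + sqrt(17)/2 or u = -sqrt(17)/2 - 1/2.
w^2 = -1/2 + sqrt(17)/2 gives w = +/-sqrt(-1/2 + sqrt(17)/2) ~= +/-1.2496.
w^2 = -sqrt(17)/2 - 1/2 < 0 has no real solution.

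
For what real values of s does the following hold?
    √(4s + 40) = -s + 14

s = 6

Square both sides: 4s + 40 = (-s + 14)².
Expand and rearrange: s² - 32s + 156 = 0.
Solving gives s = 26 or s = 6.
Check each candidate in the original equation:
  s = 26: √(144) = 12, while -s + 14 = -12 — extraneous.
  s = 6: √(64) = 8, while -s + 14 = 8 — valid.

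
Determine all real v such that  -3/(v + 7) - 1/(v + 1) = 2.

Multiply both sides by (v + 7)(v + 1):
-3(v + 1) - (v + 7) = 2(v + 7)(v + 1).
Expand and collect terms: 2v^2 + 20v + 24 = 0.
By the quadratic formula, v = (-20 +/- sqrt(208)) / 4, so v ~= -1.3944 or v ~= -8.6056.
Neither value makes a denominator zero (v != -7, v != -1), so both are valid.

v = -8.6056 or v = -1.3944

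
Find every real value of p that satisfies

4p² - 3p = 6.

p = -0.9059 or p = 1.6559

Rearrange to standard form: 4p² - 3p - 6 = 0.
Discriminant: (-3)² − 4·4·(-6) = 105.
Quadratic formula: p = (3 ± √105) / 8.
So p = 3/8 + √(105)/8 ≈ 1.6559 or p = 3/8 - √(105)/8 ≈ -0.9059.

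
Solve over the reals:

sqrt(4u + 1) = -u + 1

u = 0

Square both sides: 4u + 1 = (-u + 1)^2.
Expand and rearrange: u^2 - 6u = 0.
Solving gives u = 6 or u = 0.
Check each candidate in the original equation:
  u = 6: sqrt(25) = 5, while -u + 1 = -5 — extraneous.
  u = 0: sqrt(1) = 1, while -u + 1 = 1 — valid.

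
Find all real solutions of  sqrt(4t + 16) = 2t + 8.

Square both sides: 4t + 16 = (2t + 8)^2.
Expand and rearrange: 4t^2 + 28t + 48 = 0.
Solving gives t = -3 or t = -4.
Check each candidate in the original equation:
  t = -3: sqrt(4) = 2, while 2t + 8 = 2 — valid.
  t = -4: sqrt(0) = 0, while 2t + 8 = 0 — valid.

t = -4 or t = -3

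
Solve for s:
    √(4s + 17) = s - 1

Square both sides: 4s + 17 = (s - 1)².
Expand and rearrange: s² - 6s - 16 = 0.
Solving gives s = 8 or s = -2.
Check each candidate in the original equation:
  s = 8: √(49) = 7, while s - 1 = 7 — valid.
  s = -2: √(9) = 3, while s - 1 = -3 — extraneous.

s = 8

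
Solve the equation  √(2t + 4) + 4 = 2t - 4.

t = 6

Isolate the radical: √(2t + 4) = 2t - 8.
Square both sides: 2t + 4 = (2t - 8)².
Expand and rearrange: 4t² - 34t + 60 = 0.
Solving gives t = 6 or t = 2.5.
Check each candidate in the original equation:
  t = 6: √(16) = 4, while 2t - 8 = 4 — valid.
  t = 2.5: √(9) = 3, while 2t - 8 = -3 — extraneous.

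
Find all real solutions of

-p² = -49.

Bring every term to one side: -p² + 49 = 0.
Factor: -1(p + 7)(p - 7) = 0.
So p = -7 or p = 7.

p = -7 or p = 7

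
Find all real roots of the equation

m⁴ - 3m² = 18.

Let u = m². The equation becomes u² - 3u - 18 = 0.
Factor: (u + 3)(u - 6) = 0, so u = -3 or u = 6.
m² = -3 < 0 has no real solution.
m² = 6 gives m = ±√(6) ≈ ±2.4495.

m = -2.4495 or m = 2.4495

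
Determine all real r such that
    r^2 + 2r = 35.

Bring every term to one side: r^2 + 2r - 35 = 0.
Factor: (r - 5)(r + 7) = 0.
So r = 5 or r = -7.

r = -7 or r = 5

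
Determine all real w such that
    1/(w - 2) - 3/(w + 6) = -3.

Multiply both sides by (w - 2)(w + 6):
(w + 6) - 3(w - 2) = -3(w - 2)(w + 6).
Expand and collect terms: -3w² - 10w + 24 = 0.
By the quadratic formula, w = (10 ± √388) / -6, so w ≈ -4.9496 or w ≈ 1.6163.
Neither value makes a denominator zero (w ≠ 2, w ≠ -6), so both are valid.

w = -4.9496 or w = 1.6163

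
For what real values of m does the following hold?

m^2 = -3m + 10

m = -5 or m = 2

Bring every term to one side: m^2 + 3m - 10 = 0.
Factor: (m - 2)(m + 5) = 0.
So m = 2 or m = -5.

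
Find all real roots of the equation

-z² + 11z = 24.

Bring every term to one side: -z² + 11z - 24 = 0.
Factor: -1(z - 3)(z - 8) = 0.
So z = 3 or z = 8.

z = 3 or z = 8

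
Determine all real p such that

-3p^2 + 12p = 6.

p = 0.5858 or p = 3.4142

Rearrange to standard form: -3p^2 + 12p - 6 = 0.
Discriminant: (12)^2 - 4*(-3)*(-6) = 72.
Quadratic formula: p = (-12 +/- sqrt(72)) / (-6).
So p = 2 - sqrt(2) ~= 0.5858 or p = sqrt(2) + 2 ~= 3.4142.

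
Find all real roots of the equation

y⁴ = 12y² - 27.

Let u = y². The equation becomes u² - 12u + 27 = 0.
Factor: (u - 3)(u - 9) = 0, so u = 3 or u = 9.
y² = 3 gives y = ±√(3) ≈ ±1.7321.
y² = 9 gives y = ±3.

y = -3 or y = -1.7321 or y = 1.7321 or y = 3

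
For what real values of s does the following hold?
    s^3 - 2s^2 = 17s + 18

Rearrange: s^3 - 2s^2 - 17s - 18 = 0.
Possible rational roots are divisors of -18. Testing s = -2 gives 0, so (s + 2) is a factor.
Divide: s^3 - 2s^2 - 17s - 18 = (s + 2)(s^2 - 4s - 9).
Apply the quadratic formula to s^2 - 4s - 9 = 0: s = (4 +/- sqrt(52))/2, i.e. s ~= 5.6056 or s ~= -1.6056.

s = -2 or s = -1.6056 or s = 5.6056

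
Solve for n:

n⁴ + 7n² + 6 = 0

Let u = n². The equation becomes u² + 7u + 6 = 0.
Factor: (u + 6)(u + 1) = 0, so u = -6 or u = -1.
n² = -6 < 0 has no real solution.
n² = -1 < 0 has no real solution.

No real solutions.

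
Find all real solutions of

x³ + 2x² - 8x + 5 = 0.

Possible rational roots are divisors of 5. Testing x = 1 gives 0, so (x - 1) is a factor.
Divide: x³ + 2x² - 8x + 5 = (x - 1)(x² + 3x - 5).
Apply the quadratic formula to x² + 3x - 5 = 0: x = (-3 ± √29)/2, i.e. x ≈ 1.1926 or x ≈ -4.1926.

x = -4.1926 or x = 1 or x = 1.1926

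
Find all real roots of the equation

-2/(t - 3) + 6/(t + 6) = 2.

t = -2.3028 or t = 1.3028

Multiply both sides by (t - 3)(t + 6):
-2(t + 6) + 6(t - 3) = 2(t - 3)(t + 6).
Expand and collect terms: 2t² + 2t - 6 = 0.
By the quadratic formula, t = (-2 ± √52) / 4, so t ≈ 1.3028 or t ≈ -2.3028.
Neither value makes a denominator zero (t ≠ 3, t ≠ -6), so both are valid.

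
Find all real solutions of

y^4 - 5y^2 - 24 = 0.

Let u = y^2. The equation becomes u^2 - 5u - 24 = 0.
Factor: (u - 8)(u + 3) = 0, so u = 8 or u = -3.
y^2 = 8 gives y = +/-2*sqrt(2) ~= +/-2.8284.
y^2 = -3 < 0 has no real solution.

y = -2.8284 or y = 2.8284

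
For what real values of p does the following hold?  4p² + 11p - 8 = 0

Discriminant: (11)² − 4·4·(-8) = 249.
Quadratic formula: p = (-11 ± √249) / 8.
So p = -11/8 + √(249)/8 ≈ 0.5975 or p = -√(249)/8 - 11/8 ≈ -3.3475.

p = -3.3475 or p = 0.5975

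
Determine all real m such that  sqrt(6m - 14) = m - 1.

m = 3 or m = 5

Square both sides: 6m - 14 = (m - 1)^2.
Expand and rearrange: m^2 - 8m + 15 = 0.
Solving gives m = 5 or m = 3.
Check each candidate in the original equation:
  m = 5: sqrt(16) = 4, while m - 1 = 4 — valid.
  m = 3: sqrt(4) = 2, while m - 1 = 2 — valid.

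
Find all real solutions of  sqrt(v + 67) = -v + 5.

Square both sides: v + 67 = (-v + 5)^2.
Expand and rearrange: v^2 - 11v - 42 = 0.
Solving gives v = 14 or v = -3.
Check each candidate in the original equation:
  v = 14: sqrt(81) = 9, while -v + 5 = -9 — extraneous.
  v = -3: sqrt(64) = 8, while -v + 5 = 8 — valid.

v = -3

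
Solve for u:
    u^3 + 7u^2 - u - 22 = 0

Possible rational roots are divisors of -22. Testing u = -2 gives 0, so (u + 2) is a factor.
Divide: u^3 + 7u^2 - u - 22 = (u + 2)(u^2 + 5u - 11).
Apply the quadratic formula to u^2 + 5u - 11 = 0: u = (-5 +/- sqrt(69))/2, i.e. u ~= 1.6533 or u ~= -6.6533.

u = -6.6533 or u = -2 or u = 1.6533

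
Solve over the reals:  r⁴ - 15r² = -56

r = -2.8284 or r = -2.6458 or r = 2.6458 or r = 2.8284

Let u = r². The equation becomes u² - 15u + 56 = 0.
Factor: (u - 8)(u - 7) = 0, so u = 8 or u = 7.
r² = 8 gives r = ±2·√(2) ≈ ±2.8284.
r² = 7 gives r = ±√(7) ≈ ±2.6458.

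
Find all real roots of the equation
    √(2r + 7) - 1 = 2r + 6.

r = -3.5 or r = -3

Isolate the radical: √(2r + 7) = 2r + 7.
Square both sides: 2r + 7 = (2r + 7)².
Expand and rearrange: 4r² + 26r + 42 = 0.
Solving gives r = -3 or r = -3.5.
Check each candidate in the original equation:
  r = -3: √(1) = 1, while 2r + 7 = 1 — valid.
  r = -3.5: √(0) = 0, while 2r + 7 = 0 — valid.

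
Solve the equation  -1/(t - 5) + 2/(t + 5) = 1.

Multiply both sides by (t - 5)(t + 5):
-(t + 5) + 2(t - 5) = (t - 5)(t + 5).
Expand and collect terms: t² - t - 10 = 0.
By the quadratic formula, t = (1 ± √41) / 2, so t ≈ 3.7016 or t ≈ -2.7016.
Neither value makes a denominator zero (t ≠ 5, t ≠ -5), so both are valid.

t = -2.7016 or t = 3.7016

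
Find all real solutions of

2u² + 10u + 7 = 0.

Discriminant: (10)² − 4·2·7 = 44.
Quadratic formula: u = (-10 ± √44) / 4.
So u = -5/2 + √(11)/2 ≈ -0.8417 or u = -5/2 - √(11)/2 ≈ -4.1583.

u = -4.1583 or u = -0.8417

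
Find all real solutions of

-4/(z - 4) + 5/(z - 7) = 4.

Multiply both sides by (z - 4)(z - 7):
-4(z - 7) + 5(z - 4) = 4(z - 4)(z - 7).
Expand and collect terms: 4z² - 45z + 104 = 0.
Factor or apply the quadratic formula: z = 8 or z = 3.25.
Neither value makes a denominator zero (z ≠ 4, z ≠ 7), so both are valid.

z = 3.25 or z = 8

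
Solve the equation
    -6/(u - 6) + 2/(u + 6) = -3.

u = -6.5752 or u = 7.9085

Multiply both sides by (u - 6)(u + 6):
-6(u + 6) + 2(u - 6) = -3(u - 6)(u + 6).
Expand and collect terms: -3u^2 + 4u + 156 = 0.
By the quadratic formula, u = (-4 +/- sqrt(1888)) / -6, so u ~= -6.5752 or u ~= 7.9085.
Neither value makes a denominator zero (u != 6, u != -6), so both are valid.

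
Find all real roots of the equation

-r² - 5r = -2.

r = -5.3723 or r = 0.3723

Rearrange to standard form: -r² - 5r + 2 = 0.
Discriminant: (-5)² − 4·(-1)·2 = 33.
Quadratic formula: r = (5 ± √33) / (-2).
So r = -√(33)/2 - 5/2 ≈ -5.3723 or r = -5/2 + √(33)/2 ≈ 0.3723.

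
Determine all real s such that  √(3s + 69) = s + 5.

Square both sides: 3s + 69 = (s + 5)².
Expand and rearrange: s² + 7s - 44 = 0.
Solving gives s = 4 or s = -11.
Check each candidate in the original equation:
  s = 4: √(81) = 9, while s + 5 = 9 — valid.
  s = -11: √(36) = 6, while s + 5 = -6 — extraneous.

s = 4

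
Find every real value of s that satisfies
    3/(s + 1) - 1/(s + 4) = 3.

Multiply both sides by (s + 1)(s + 4):
3(s + 4) - (s + 1) = 3(s + 1)(s + 4).
Expand and collect terms: 3s² + 13s + 1 = 0.
By the quadratic formula, s = (-13 ± √157) / 6, so s ≈ -0.0783 or s ≈ -4.255.
Neither value makes a denominator zero (s ≠ -1, s ≠ -4), so both are valid.

s = -4.255 or s = -0.0783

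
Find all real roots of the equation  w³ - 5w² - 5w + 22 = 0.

Possible rational roots are divisors of 22. Testing w = 2 gives 0, so (w - 2) is a factor.
Divide: w³ - 5w² - 5w + 22 = (w - 2)(w² - 3w - 11).
Apply the quadratic formula to w² - 3w - 11 = 0: w = (3 ± √53)/2, i.e. w ≈ 5.1401 or w ≈ -2.1401.

w = -2.1401 or w = 2 or w = 5.1401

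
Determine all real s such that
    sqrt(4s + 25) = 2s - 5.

s = 6

Square both sides: 4s + 25 = (2s - 5)^2.
Expand and rearrange: 4s^2 - 24s = 0.
Solving gives s = 6 or s = 0.
Check each candidate in the original equation:
  s = 6: sqrt(49) = 7, while 2s - 5 = 7 — valid.
  s = 0: sqrt(25) = 5, while 2s - 5 = -5 — extraneous.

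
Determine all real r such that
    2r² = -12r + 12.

r = -6.873 or r = 0.873

Rearrange to standard form: 2r² + 12r - 12 = 0.
Discriminant: (12)² − 4·2·(-12) = 240.
Quadratic formula: r = (-12 ± √240) / 4.
So r = -3 + √(15) ≈ 0.873 or r = -√(15) - 3 ≈ -6.873.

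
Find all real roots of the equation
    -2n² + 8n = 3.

Rearrange to standard form: -2n² + 8n - 3 = 0.
Discriminant: (8)² − 4·(-2)·(-3) = 40.
Quadratic formula: n = (-8 ± √40) / (-4).
So n = 2 - √(10)/2 ≈ 0.4189 or n = √(10)/2 + 2 ≈ 3.5811.

n = 0.4189 or n = 3.5811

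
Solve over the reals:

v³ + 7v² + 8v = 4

Rearrange: v³ + 7v² + 8v - 4 = 0.
Possible rational roots are divisors of -4. Testing v = -2 gives 0, so (v + 2) is a factor.
Divide: v³ + 7v² + 8v - 4 = (v + 2)(v² + 5v - 2).
Apply the quadratic formula to v² + 5v - 2 = 0: v = (-5 ± √33)/2, i.e. v ≈ 0.3723 or v ≈ -5.3723.

v = -5.3723 or v = -2 or v = 0.3723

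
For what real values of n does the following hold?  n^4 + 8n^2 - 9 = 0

n = -1 or n = 1

Let u = n^2. The equation becomes u^2 + 8u - 9 = 0.
Factor: (u - 1)(u + 9) = 0, so u = 1 or u = -9.
n^2 = 1 gives n = +/-1.
n^2 = -9 < 0 has no real solution.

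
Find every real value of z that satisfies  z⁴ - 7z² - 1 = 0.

Let u = z². The equation becomes u² - 7u - 1 = 0.
By the quadratic formula, u = 7/2 + √(53)/2 or u = 7/2 - √(53)/2.
z² = 7/2 + √(53)/2 gives z = ±√(7/2 + √(53)/2) ≈ ±2.6721.
z² = 7/2 - √(53)/2 < 0 has no real solution.

z = -2.6721 or z = 2.6721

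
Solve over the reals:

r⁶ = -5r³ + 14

r = -1.9129 or r = 1.2599

Let u = r³. The equation becomes u² + 5u - 14 = 0.
Factor: (u + 7)(u - 2) = 0, so u = -7 or u = 2.
r³ = -7 gives r = -∛(7) ≈ -1.9129.
r³ = 2 gives r = ∛(2) ≈ 1.2599.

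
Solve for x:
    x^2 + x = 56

x = -8 or x = 7

Bring every term to one side: x^2 + x - 56 = 0.
Factor: (x - 7)(x + 8) = 0.
So x = 7 or x = -8.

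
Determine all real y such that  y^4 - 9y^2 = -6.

y = -2.8766 or y = -0.8515 or y = 0.8515 or y = 2.8766

Let u = y^2. The equation becomes u^2 - 9u + 6 = 0.
By the quadratic formula, u = sqrt(57)/2 + 9/2 or u = 9/2 - sqrt(57)/2.
y^2 = sqrt(57)/2 + 9/2 gives y = +/-sqrt(sqrt(57)/2 + 9/2) ~= +/-2.8766.
y^2 = 9/2 - sqrt(57)/2 gives y = +/-sqrt(9/2 - sqrt(57)/2) ~= +/-0.8515.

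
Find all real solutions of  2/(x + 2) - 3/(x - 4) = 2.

Multiply both sides by (x + 2)(x - 4):
2(x - 4) - 3(x + 2) = 2(x + 2)(x - 4).
Expand and collect terms: 2x² - 3x - 2 = 0.
Factor or apply the quadratic formula: x = 2 or x = -0.5.
Neither value makes a denominator zero (x ≠ -2, x ≠ 4), so both are valid.

x = -0.5 or x = 2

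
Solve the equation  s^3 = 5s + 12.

s = 3

Rearrange: s^3 - 5s - 12 = 0.
Possible rational roots are divisors of -12. Testing s = 3 gives 0, so (s - 3) is a factor.
Divide: s^3 - 5s - 12 = (s - 3)(s^2 + 3s + 4).
The quadratic s^2 + 3s + 4 has discriminant -7 < 0, so no further real roots.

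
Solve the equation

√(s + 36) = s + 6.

Square both sides: s + 36 = (s + 6)².
Expand and rearrange: s² + 11s = 0.
Solving gives s = 0 or s = -11.
Check each candidate in the original equation:
  s = 0: √(36) = 6, while s + 6 = 6 — valid.
  s = -11: √(25) = 5, while s + 6 = -5 — extraneous.

s = 0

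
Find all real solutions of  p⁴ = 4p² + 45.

Let u = p². The equation becomes u² - 4u - 45 = 0.
Factor: (u - 9)(u + 5) = 0, so u = 9 or u = -5.
p² = 9 gives p = ±3.
p² = -5 < 0 has no real solution.

p = -3 or p = 3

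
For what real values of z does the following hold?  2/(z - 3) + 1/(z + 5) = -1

z = -6.2749 or z = 1.2749

Multiply both sides by (z - 3)(z + 5):
2(z + 5) + (z - 3) = -(z - 3)(z + 5).
Expand and collect terms: -z^2 - 5z + 8 = 0.
By the quadratic formula, z = (5 +/- sqrt(57)) / -2, so z ~= -6.2749 or z ~= 1.2749.
Neither value makes a denominator zero (z != 3, z != -5), so both are valid.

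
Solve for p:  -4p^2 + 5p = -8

p = -0.9212 or p = 2.1712

Rearrange to standard form: -4p^2 + 5p + 8 = 0.
Discriminant: (5)^2 - 4*(-4)*8 = 153.
Quadratic formula: p = (-5 +/- sqrt(153)) / (-8).
So p = 5/8 - 3*sqrt(17)/8 ~= -0.9212 or p = 5/8 + 3*sqrt(17)/8 ~= 2.1712.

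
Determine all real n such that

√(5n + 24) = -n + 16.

n = 8

Square both sides: 5n + 24 = (-n + 16)².
Expand and rearrange: n² - 37n + 232 = 0.
Solving gives n = 29 or n = 8.
Check each candidate in the original equation:
  n = 29: √(169) = 13, while -n + 16 = -13 — extraneous.
  n = 8: √(64) = 8, while -n + 16 = 8 — valid.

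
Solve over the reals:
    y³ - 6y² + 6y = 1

Rearrange: y³ - 6y² + 6y - 1 = 0.
Possible rational roots are divisors of -1. Testing y = 1 gives 0, so (y - 1) is a factor.
Divide: y³ - 6y² + 6y - 1 = (y - 1)(y² - 5y + 1).
Apply the quadratic formula to y² - 5y + 1 = 0: y = (5 ± √21)/2, i.e. y ≈ 4.7913 or y ≈ 0.2087.

y = 0.2087 or y = 1 or y = 4.7913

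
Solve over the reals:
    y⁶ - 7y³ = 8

y = -1 or y = 2

Let u = y³. The equation becomes u² - 7u - 8 = 0.
Factor: (u - 8)(u + 1) = 0, so u = 8 or u = -1.
y³ = 8 gives y = 2.
y³ = -1 gives y = -1.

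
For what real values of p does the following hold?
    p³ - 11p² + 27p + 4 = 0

p = -0.1401 or p = 4 or p = 7.1401

Possible rational roots are divisors of 4. Testing p = 4 gives 0, so (p - 4) is a factor.
Divide: p³ - 11p² + 27p + 4 = (p - 4)(p² - 7p - 1).
Apply the quadratic formula to p² - 7p - 1 = 0: p = (7 ± √53)/2, i.e. p ≈ 7.1401 or p ≈ -0.1401.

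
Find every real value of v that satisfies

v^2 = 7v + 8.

v = -1 or v = 8

Bring every term to one side: v^2 - 7v - 8 = 0.
Factor: (v + 1)(v - 8) = 0.
So v = -1 or v = 8.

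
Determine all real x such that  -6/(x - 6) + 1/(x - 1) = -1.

Multiply both sides by (x - 6)(x - 1):
-6(x - 1) + (x - 6) = -(x - 6)(x - 1).
Expand and collect terms: -x² + 12x - 6 = 0.
By the quadratic formula, x = (-12 ± √120) / -2, so x ≈ 0.5228 or x ≈ 11.4772.
Neither value makes a denominator zero (x ≠ 6, x ≠ 1), so both are valid.

x = 0.5228 or x = 11.4772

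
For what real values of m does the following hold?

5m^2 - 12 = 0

Discriminant: (0)^2 - 4*5*(-12) = 240.
Quadratic formula: m = (0 +/- sqrt(240)) / 10.
So m = 2*sqrt(15)/5 ~= 1.5492 or m = -2*sqrt(15)/5 ~= -1.5492.

m = -1.5492 or m = 1.5492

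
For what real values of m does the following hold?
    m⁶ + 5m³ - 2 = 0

Let u = m³. The equation becomes u² + 5u - 2 = 0.
By the quadratic formula, u = -5/2 + √(33)/2 or u = -√(33)/2 - 5/2.
m³ = -5/2 + √(33)/2 gives m = ∛(-5/2 + √(33)/2) ≈ 0.7194.
m³ = -√(33)/2 - 5/2 gives m = -∛(5/2 + √(33)/2) ≈ -1.7514.

m = -1.7514 or m = 0.7194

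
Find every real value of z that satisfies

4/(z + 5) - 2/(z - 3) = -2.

Multiply both sides by (z + 5)(z - 3):
4(z - 3) - 2(z + 5) = -2(z + 5)(z - 3).
Expand and collect terms: -2z² - 6z + 52 = 0.
By the quadratic formula, z = (6 ± √452) / -4, so z ≈ -6.8151 or z ≈ 3.8151.
Neither value makes a denominator zero (z ≠ -5, z ≠ 3), so both are valid.

z = -6.8151 or z = 3.8151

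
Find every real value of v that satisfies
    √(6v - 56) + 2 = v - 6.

Isolate the radical: √(6v - 56) = v - 8.
Square both sides: 6v - 56 = (v - 8)².
Expand and rearrange: v² - 22v + 120 = 0.
Solving gives v = 12 or v = 10.
Check each candidate in the original equation:
  v = 12: √(16) = 4, while v - 8 = 4 — valid.
  v = 10: √(4) = 2, while v - 8 = 2 — valid.

v = 10 or v = 12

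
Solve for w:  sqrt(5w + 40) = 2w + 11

Square both sides: 5w + 40 = (2w + 11)^2.
Expand and rearrange: 4w^2 + 39w + 81 = 0.
Solving gives w = -3 or w = -6.75.
Check each candidate in the original equation:
  w = -3: sqrt(25) = 5, while 2w + 11 = 5 — valid.
  w = -6.75: sqrt(6.25) = 2.5, while 2w + 11 = -2.5 — extraneous.

w = -3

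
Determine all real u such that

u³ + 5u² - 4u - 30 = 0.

Possible rational roots are divisors of -30. Testing u = -3 gives 0, so (u + 3) is a factor.
Divide: u³ + 5u² - 4u - 30 = (u + 3)(u² + 2u - 10).
Apply the quadratic formula to u² + 2u - 10 = 0: u = (-2 ± √44)/2, i.e. u ≈ 2.3166 or u ≈ -4.3166.

u = -4.3166 or u = -3 or u = 2.3166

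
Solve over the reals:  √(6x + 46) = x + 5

x = 3

Square both sides: 6x + 46 = (x + 5)².
Expand and rearrange: x² + 4x - 21 = 0.
Solving gives x = 3 or x = -7.
Check each candidate in the original equation:
  x = 3: √(64) = 8, while x + 5 = 8 — valid.
  x = -7: √(4) = 2, while x + 5 = -2 — extraneous.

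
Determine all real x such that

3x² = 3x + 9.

Rearrange to standard form: 3x² - 3x - 9 = 0.
Discriminant: (-3)² − 4·3·(-9) = 117.
Quadratic formula: x = (3 ± √117) / 6.
So x = 1/2 + √(13)/2 ≈ 2.3028 or x = 1/2 - √(13)/2 ≈ -1.3028.

x = -1.3028 or x = 2.3028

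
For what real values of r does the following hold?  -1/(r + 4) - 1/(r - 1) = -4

r = -3.7625 or r = 1.2625

Multiply both sides by (r + 4)(r - 1):
-(r - 1) - (r + 4) = -4(r + 4)(r - 1).
Expand and collect terms: -4r^2 - 10r + 19 = 0.
By the quadratic formula, r = (10 +/- sqrt(404)) / -8, so r ~= -3.7625 or r ~= 1.2625.
Neither value makes a denominator zero (r != -4, r != 1), so both are valid.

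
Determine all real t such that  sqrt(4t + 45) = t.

t = 9

Square both sides: 4t + 45 = (t)^2.
Expand and rearrange: t^2 - 4t - 45 = 0.
Solving gives t = 9 or t = -5.
Check each candidate in the original equation:
  t = 9: sqrt(81) = 9, while t = 9 — valid.
  t = -5: sqrt(25) = 5, while t = -5 — extraneous.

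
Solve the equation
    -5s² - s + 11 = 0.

s = -1.5866 or s = 1.3866

Discriminant: (-1)² − 4·(-5)·11 = 221.
Quadratic formula: s = (1 ± √221) / (-10).
So s = -√(221)/10 - 1/10 ≈ -1.5866 or s = -1/10 + √(221)/10 ≈ 1.3866.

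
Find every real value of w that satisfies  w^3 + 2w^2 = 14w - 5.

Rearrange: w^3 + 2w^2 - 14w + 5 = 0.
Possible rational roots are divisors of 5. Testing w = -5 gives 0, so (w + 5) is a factor.
Divide: w^3 + 2w^2 - 14w + 5 = (w + 5)(w^2 - 3w + 1).
Apply the quadratic formula to w^2 - 3w + 1 = 0: w = (3 +/- sqrt(5))/2, i.e. w ~= 2.618 or w ~= 0.382.

w = -5 or w = 0.382 or w = 2.618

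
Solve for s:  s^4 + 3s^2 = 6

Let u = s^2. The equation becomes u^2 + 3u - 6 = 0.
By the quadratic formula, u = -3/2 + sqrt(33)/2 or u = -sqrt(33)/2 - 3/2.
s^2 = -3/2 + sqrt(33)/2 gives s = +/-sqrt(-3/2 + sqrt(33)/2) ~= +/-1.1714.
s^2 = -sqrt(33)/2 - 3/2 < 0 has no real solution.

s = -1.1714 or s = 1.1714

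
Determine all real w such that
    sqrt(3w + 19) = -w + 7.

Square both sides: 3w + 19 = (-w + 7)^2.
Expand and rearrange: w^2 - 17w + 30 = 0.
Solving gives w = 15 or w = 2.
Check each candidate in the original equation:
  w = 15: sqrt(64) = 8, while -w + 7 = -8 — extraneous.
  w = 2: sqrt(25) = 5, while -w + 7 = 5 — valid.

w = 2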